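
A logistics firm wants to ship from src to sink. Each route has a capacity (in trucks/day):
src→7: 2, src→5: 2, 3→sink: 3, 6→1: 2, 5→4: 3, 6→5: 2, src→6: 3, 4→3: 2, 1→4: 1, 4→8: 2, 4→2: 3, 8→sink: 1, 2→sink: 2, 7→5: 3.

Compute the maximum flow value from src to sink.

4

Augment src→5→4→8→sink: bottleneck 1. Total 1.
Augment src→5→4→2→sink: bottleneck 1. Total 2.
Augment src→7→5→4→2→sink: bottleneck 1. Total 3.
Augment src→6→1→4→3→sink: bottleneck 1. Total 4.
No augmenting path remains in the residual graph.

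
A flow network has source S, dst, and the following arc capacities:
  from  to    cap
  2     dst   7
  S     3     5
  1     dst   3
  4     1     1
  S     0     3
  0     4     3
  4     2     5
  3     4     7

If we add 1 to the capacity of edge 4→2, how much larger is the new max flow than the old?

Original max flow = 6.
After raising cap(4→2), augmenting paths through that edge carry 1 more unit.
New max flow = 7. Increase = 1.

1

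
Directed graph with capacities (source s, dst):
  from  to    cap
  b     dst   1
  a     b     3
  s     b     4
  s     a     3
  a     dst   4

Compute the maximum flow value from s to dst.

Augment s→a→dst: bottleneck 3. Total 3.
Augment s→b→dst: bottleneck 1. Total 4.
No augmenting path remains in the residual graph.

4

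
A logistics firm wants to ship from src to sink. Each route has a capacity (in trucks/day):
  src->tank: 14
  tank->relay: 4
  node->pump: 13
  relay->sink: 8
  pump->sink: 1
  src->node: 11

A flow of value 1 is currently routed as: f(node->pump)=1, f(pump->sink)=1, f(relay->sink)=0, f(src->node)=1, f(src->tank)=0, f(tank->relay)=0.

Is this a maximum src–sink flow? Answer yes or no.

No

Residual path src->tank->relay->sink has bottleneck 4 > 0.
Pushing 4 along it raises the flow to 5, so the given flow is not maximum.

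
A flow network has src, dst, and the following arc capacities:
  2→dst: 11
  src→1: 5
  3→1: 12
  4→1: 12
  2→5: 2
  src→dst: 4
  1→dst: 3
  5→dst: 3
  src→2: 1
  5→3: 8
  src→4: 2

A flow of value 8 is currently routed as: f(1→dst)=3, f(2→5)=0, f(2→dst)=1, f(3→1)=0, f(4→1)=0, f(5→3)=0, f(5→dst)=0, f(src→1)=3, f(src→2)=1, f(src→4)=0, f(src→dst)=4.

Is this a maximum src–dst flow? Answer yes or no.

Yes

Residual reachable from src: {1, 4, src}; dst is not reachable.
Saturated cut: src→2, src→dst, 1→dst with total capacity 8 = current flow value. Flow is maximum.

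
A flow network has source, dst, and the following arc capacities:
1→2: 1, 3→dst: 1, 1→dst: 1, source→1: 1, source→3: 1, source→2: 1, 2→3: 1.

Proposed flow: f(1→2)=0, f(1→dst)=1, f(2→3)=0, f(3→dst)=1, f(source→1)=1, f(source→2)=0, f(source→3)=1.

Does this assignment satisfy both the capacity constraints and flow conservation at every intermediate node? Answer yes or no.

Every edge has 0 ≤ f(e) ≤ cap(e).
At each intermediate node, inflow equals outflow.

Yes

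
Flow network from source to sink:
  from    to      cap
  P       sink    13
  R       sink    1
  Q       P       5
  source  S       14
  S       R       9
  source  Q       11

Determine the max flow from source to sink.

Augment source→S→R→sink: bottleneck 1. Total 1.
Augment source→Q→P→sink: bottleneck 5. Total 6.
No augmenting path remains in the residual graph.

6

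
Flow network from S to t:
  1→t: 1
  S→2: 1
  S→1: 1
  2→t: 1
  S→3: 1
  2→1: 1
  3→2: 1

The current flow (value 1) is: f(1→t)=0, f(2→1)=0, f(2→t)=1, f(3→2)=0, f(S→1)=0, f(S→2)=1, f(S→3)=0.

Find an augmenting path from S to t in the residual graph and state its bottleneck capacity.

Residual along S→1→t: S→1: 1, 1→t: 1.
Bottleneck = min = 1.

S→1→t, bottleneck 1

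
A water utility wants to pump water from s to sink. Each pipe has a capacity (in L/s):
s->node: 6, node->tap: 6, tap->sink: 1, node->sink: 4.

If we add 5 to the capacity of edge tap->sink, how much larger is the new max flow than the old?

Original max flow = 5.
After raising cap(tap->sink), augmenting paths through that edge carry 1 more unit.
New max flow = 6. Increase = 1.

1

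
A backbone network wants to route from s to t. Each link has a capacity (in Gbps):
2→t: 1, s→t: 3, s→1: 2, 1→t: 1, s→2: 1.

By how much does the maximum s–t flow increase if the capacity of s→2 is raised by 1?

Original max flow = 5.
Even with extra capacity on s→2, another cut of capacity 5 remains binding.
New max flow = 5. Increase = 0.

0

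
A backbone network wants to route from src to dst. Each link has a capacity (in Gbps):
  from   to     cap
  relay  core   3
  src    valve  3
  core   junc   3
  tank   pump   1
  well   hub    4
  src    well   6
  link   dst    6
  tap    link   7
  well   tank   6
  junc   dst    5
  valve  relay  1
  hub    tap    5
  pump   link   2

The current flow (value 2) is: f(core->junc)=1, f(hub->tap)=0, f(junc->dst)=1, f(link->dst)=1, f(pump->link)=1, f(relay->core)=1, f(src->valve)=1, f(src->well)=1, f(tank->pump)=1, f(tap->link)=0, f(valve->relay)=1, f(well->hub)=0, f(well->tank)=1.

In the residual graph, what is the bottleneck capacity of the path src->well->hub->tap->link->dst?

Residual capacities along the path: src->well: 5, well->hub: 4, hub->tap: 5, tap->link: 7, link->dst: 5.
Minimum is 4.

4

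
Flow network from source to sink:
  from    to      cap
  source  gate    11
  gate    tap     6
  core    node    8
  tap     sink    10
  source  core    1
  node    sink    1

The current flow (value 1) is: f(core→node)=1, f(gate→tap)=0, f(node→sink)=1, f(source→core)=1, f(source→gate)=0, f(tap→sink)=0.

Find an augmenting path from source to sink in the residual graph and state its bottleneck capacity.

source→gate→tap→sink, bottleneck 6

Residual along source→gate→tap→sink: source→gate: 11, gate→tap: 6, tap→sink: 10.
Bottleneck = min = 6.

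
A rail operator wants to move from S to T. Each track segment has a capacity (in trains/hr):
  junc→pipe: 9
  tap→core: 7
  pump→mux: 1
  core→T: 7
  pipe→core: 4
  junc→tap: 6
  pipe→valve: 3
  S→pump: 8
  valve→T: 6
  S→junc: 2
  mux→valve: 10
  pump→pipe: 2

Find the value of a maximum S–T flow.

Augment S→junc→tap→core→T: bottleneck 2. Total 2.
Augment S→pump→pipe→core→T: bottleneck 2. Total 4.
Augment S→pump→mux→valve→T: bottleneck 1. Total 5.
No augmenting path remains in the residual graph.

5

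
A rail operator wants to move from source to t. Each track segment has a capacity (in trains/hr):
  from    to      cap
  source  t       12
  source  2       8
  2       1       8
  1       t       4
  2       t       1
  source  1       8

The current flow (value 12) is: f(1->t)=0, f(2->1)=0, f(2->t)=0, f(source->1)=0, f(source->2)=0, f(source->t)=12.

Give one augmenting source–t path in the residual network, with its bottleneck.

source->2->t, bottleneck 1

Residual along source->2->t: source->2: 8, 2->t: 1.
Bottleneck = min = 1.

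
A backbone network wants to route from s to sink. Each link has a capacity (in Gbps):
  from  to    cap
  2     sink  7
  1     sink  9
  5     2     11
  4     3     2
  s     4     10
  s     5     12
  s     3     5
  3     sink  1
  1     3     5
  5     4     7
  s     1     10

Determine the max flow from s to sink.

17

Augment s->1->sink: bottleneck 9. Total 9.
Augment s->3->sink: bottleneck 1. Total 10.
Augment s->5->2->sink: bottleneck 7. Total 17.
No augmenting path remains in the residual graph.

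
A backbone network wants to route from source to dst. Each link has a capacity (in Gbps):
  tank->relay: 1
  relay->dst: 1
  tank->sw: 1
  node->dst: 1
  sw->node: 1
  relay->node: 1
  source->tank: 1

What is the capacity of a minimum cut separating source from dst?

1

Max flow = 1 (via 1 augmenting path).
In the residual at optimum, the set reachable from source is {source}.
Cut edges: source->tank (cap 1). Sum = 1.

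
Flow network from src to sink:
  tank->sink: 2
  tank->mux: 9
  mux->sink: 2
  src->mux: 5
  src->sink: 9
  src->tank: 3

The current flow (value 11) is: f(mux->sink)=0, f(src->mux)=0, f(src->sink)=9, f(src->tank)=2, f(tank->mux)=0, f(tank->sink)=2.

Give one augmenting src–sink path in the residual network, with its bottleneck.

src->mux->sink, bottleneck 2

Residual along src->mux->sink: src->mux: 5, mux->sink: 2.
Bottleneck = min = 2.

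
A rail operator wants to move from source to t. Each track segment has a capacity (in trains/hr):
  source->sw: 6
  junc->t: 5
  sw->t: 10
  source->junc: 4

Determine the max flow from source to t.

Augment source->junc->t: bottleneck 4. Total 4.
Augment source->sw->t: bottleneck 6. Total 10.
No augmenting path remains in the residual graph.

10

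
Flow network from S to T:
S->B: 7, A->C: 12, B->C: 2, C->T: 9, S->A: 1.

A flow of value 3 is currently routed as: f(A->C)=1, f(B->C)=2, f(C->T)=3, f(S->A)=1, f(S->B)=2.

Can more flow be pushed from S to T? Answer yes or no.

Residual reachable from S: {B, S}; T is not reachable.
Saturated cut: S->A, B->C with total capacity 3 = current flow value. Flow is maximum.

No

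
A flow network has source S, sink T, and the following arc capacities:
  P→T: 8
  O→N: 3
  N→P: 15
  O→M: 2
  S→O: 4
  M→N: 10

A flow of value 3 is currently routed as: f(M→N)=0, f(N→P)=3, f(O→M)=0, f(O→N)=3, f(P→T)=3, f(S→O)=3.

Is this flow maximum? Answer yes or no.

Residual path S→O→M→N→P→T has bottleneck 1 > 0.
Pushing 1 along it raises the flow to 4, so the given flow is not maximum.

No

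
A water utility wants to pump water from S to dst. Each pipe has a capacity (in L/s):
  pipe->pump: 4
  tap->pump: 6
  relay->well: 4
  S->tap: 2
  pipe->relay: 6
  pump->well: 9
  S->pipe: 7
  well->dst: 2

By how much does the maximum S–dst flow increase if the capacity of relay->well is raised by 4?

0

Original max flow = 2.
Edge relay->well does not cross the min cut (source side {S, pipe, pump, relay, tap, well}), so extra capacity there cannot help.
New max flow = 2. Increase = 0.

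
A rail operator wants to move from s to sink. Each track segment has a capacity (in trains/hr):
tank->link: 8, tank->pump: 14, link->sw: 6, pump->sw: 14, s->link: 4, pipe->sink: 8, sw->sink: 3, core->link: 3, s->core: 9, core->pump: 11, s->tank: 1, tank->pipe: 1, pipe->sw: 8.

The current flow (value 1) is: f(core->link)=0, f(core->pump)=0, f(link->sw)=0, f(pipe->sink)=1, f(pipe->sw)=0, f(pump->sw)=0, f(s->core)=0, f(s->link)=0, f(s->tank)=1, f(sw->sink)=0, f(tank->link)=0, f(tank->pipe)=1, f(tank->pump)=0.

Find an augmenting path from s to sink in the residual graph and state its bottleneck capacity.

Residual along s->link->sw->sink: s->link: 4, link->sw: 6, sw->sink: 3.
Bottleneck = min = 3.

s->link->sw->sink, bottleneck 3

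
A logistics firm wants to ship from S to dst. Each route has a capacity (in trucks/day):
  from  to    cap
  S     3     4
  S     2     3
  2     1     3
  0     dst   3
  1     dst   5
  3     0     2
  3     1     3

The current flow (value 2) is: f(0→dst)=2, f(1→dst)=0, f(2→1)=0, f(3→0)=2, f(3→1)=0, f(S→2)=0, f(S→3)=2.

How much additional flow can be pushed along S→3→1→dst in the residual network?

Residual capacities along the path: S→3: 2, 3→1: 3, 1→dst: 5.
Minimum is 2.

2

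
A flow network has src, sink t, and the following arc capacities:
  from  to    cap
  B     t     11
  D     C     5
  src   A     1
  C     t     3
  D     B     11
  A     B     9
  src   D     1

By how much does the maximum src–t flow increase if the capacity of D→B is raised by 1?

0

Original max flow = 2.
Edge D→B does not cross the min cut (source side {src}), so extra capacity there cannot help.
New max flow = 2. Increase = 0.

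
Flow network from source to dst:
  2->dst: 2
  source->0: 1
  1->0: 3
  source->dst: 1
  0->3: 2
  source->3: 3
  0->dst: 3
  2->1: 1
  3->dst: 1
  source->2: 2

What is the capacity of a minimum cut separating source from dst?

Max flow = 5 (via 4 augmenting paths).
In the residual at optimum, the set reachable from source is {3, source}.
Cut edges: source->2 (cap 2), source->0 (cap 1), source->dst (cap 1), 3->dst (cap 1). Sum = 5.

5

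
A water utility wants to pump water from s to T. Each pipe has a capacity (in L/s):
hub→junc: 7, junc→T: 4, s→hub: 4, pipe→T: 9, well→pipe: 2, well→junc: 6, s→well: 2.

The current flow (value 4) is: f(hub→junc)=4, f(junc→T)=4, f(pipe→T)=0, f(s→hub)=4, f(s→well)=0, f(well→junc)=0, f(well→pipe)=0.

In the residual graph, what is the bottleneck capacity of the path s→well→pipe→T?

2

Residual capacities along the path: s→well: 2, well→pipe: 2, pipe→T: 9.
Minimum is 2.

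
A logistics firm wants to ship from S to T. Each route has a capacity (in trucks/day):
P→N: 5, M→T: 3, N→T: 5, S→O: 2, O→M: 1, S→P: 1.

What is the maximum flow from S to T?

Augment S→P→N→T: bottleneck 1. Total 1.
Augment S→O→M→T: bottleneck 1. Total 2.
No augmenting path remains in the residual graph.

2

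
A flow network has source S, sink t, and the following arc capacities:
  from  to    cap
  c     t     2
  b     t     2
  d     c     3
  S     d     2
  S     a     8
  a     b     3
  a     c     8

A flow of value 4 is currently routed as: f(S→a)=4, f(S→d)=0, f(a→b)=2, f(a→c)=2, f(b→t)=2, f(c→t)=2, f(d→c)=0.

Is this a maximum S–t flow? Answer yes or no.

Residual reachable from S: {S, a, b, c, d}; t is not reachable.
Saturated cut: b→t, c→t with total capacity 4 = current flow value. Flow is maximum.

Yes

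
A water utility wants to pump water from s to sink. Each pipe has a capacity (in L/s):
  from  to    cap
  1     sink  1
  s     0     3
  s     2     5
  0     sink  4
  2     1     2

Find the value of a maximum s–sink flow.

4

Augment s→0→sink: bottleneck 3. Total 3.
Augment s→2→1→sink: bottleneck 1. Total 4.
No augmenting path remains in the residual graph.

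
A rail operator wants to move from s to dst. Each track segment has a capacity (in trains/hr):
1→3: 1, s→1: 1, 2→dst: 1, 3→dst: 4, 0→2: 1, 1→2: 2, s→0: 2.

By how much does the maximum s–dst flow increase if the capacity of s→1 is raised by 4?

Original max flow = 2.
Even with extra capacity on s→1, another cut of capacity 2 remains binding.
New max flow = 2. Increase = 0.

0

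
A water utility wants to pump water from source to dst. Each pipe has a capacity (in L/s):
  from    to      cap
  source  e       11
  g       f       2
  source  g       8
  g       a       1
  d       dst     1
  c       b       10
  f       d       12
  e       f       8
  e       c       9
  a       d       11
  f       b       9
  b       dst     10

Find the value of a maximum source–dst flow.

11

Augment source->e->c->b->dst: bottleneck 9. Total 9.
Augment source->e->f->b->dst: bottleneck 1. Total 10.
Augment source->e->f->d->dst: bottleneck 1. Total 11.
No augmenting path remains in the residual graph.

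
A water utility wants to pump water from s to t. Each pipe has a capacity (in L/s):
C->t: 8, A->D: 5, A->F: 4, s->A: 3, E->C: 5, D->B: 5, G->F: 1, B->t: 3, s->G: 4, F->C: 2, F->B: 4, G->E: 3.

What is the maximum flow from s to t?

Augment s->A->D->B->t: bottleneck 3. Total 3.
Augment s->G->F->C->t: bottleneck 1. Total 4.
Augment s->G->E->C->t: bottleneck 3. Total 7.
No augmenting path remains in the residual graph.

7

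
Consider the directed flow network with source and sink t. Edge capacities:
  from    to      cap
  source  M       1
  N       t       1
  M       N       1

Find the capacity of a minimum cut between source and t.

1

Max flow = 1 (via 1 augmenting path).
In the residual at optimum, the set reachable from source is {source}.
Cut edges: source→M (cap 1). Sum = 1.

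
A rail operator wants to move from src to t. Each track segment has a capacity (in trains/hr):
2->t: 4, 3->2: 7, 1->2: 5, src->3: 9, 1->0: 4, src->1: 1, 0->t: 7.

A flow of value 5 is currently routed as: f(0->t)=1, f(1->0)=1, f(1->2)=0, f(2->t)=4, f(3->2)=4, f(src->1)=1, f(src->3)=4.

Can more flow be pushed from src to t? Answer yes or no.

Residual reachable from src: {2, 3, src}; t is not reachable.
Saturated cut: src->1, 2->t with total capacity 5 = current flow value. Flow is maximum.

No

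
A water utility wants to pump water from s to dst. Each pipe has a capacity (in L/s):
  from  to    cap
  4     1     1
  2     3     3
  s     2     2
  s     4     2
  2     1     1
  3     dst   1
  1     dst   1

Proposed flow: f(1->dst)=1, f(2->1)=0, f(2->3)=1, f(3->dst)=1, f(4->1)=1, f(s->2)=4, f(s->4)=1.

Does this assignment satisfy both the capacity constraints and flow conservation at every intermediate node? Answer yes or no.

Capacity violated on s->2: flow 4 > capacity 2.

No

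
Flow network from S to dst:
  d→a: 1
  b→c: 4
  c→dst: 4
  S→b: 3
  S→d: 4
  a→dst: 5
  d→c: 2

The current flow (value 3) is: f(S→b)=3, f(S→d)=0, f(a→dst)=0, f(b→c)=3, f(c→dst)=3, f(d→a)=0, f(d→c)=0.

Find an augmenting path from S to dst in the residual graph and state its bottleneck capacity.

S→d→c→dst, bottleneck 1

Residual along S→d→c→dst: S→d: 4, d→c: 2, c→dst: 1.
Bottleneck = min = 1.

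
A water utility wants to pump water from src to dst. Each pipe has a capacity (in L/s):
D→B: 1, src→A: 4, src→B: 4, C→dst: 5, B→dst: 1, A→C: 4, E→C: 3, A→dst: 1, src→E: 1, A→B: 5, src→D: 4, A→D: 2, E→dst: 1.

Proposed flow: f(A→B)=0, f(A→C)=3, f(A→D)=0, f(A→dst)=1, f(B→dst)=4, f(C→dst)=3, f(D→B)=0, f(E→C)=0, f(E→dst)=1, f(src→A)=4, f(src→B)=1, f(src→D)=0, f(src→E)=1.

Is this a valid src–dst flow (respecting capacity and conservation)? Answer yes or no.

No

Capacity violated on B→dst: flow 4 > capacity 1.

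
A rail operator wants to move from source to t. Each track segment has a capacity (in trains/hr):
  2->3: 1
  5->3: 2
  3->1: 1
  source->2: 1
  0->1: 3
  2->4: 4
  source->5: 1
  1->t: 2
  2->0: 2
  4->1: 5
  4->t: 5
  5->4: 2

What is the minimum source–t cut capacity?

2

Max flow = 2 (via 2 augmenting paths).
In the residual at optimum, the set reachable from source is {source}.
Cut edges: source->2 (cap 1), source->5 (cap 1). Sum = 2.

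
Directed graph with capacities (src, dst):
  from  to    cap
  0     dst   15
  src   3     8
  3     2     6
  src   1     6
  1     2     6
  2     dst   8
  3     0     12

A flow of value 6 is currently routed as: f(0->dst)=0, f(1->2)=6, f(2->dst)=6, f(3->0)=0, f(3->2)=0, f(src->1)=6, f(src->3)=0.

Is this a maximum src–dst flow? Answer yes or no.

No

Residual path src->3->2->dst has bottleneck 2 > 0.
Pushing 2 along it raises the flow to 8, so the given flow is not maximum.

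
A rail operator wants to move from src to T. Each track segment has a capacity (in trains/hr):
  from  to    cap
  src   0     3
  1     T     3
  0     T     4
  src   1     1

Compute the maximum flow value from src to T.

4

Augment src→0→T: bottleneck 3. Total 3.
Augment src→1→T: bottleneck 1. Total 4.
No augmenting path remains in the residual graph.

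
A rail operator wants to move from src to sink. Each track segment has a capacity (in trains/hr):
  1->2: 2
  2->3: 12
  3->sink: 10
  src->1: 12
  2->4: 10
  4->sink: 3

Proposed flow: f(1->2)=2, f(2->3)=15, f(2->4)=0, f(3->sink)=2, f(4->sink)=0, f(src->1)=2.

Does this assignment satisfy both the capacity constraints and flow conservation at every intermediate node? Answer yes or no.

No

Capacity violated on 2->3: flow 15 > capacity 12.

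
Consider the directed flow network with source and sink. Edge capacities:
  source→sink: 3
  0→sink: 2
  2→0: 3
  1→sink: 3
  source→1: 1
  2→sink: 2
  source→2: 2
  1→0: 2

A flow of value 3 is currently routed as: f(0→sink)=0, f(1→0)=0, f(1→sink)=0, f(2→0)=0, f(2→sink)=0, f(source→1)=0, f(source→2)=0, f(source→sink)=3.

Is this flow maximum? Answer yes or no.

No

Residual path source→2→sink has bottleneck 2 > 0.
Pushing 2 along it raises the flow to 5, so the given flow is not maximum.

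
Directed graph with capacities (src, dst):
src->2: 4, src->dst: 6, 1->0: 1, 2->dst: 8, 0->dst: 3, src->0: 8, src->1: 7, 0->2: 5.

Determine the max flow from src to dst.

17

Augment src->dst: bottleneck 6. Total 6.
Augment src->0->dst: bottleneck 3. Total 9.
Augment src->2->dst: bottleneck 4. Total 13.
Augment src->0->2->dst: bottleneck 4. Total 17.
No augmenting path remains in the residual graph.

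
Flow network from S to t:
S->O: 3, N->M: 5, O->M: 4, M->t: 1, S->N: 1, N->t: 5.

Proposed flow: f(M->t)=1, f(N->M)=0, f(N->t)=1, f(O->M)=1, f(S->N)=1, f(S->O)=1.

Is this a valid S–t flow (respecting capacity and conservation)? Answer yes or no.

Yes

Every edge has 0 ≤ f(e) ≤ cap(e).
At each intermediate node, inflow equals outflow.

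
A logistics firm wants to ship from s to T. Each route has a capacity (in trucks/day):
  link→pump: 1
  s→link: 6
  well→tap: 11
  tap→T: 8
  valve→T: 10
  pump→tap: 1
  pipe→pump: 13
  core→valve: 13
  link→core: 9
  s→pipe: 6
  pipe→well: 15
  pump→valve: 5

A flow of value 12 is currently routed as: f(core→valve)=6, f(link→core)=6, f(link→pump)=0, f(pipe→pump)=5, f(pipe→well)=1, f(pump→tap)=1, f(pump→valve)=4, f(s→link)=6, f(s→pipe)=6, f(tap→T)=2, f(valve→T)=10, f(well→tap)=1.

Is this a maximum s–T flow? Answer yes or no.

Residual reachable from s: {s}; T is not reachable.
Saturated cut: s→link, s→pipe with total capacity 12 = current flow value. Flow is maximum.

Yes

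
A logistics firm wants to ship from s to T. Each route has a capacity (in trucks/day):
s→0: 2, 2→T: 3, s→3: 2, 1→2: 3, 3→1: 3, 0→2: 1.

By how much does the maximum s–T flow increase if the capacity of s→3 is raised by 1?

0

Original max flow = 3.
Even with extra capacity on s→3, another cut of capacity 3 remains binding.
New max flow = 3. Increase = 0.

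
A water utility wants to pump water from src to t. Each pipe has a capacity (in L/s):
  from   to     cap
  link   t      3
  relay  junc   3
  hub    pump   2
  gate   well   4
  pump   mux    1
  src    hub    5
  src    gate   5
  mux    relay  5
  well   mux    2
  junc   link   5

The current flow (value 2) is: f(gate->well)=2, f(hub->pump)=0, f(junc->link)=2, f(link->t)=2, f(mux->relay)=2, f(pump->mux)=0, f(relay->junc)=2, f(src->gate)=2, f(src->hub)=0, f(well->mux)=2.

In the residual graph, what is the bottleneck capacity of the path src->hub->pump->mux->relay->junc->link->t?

Residual capacities along the path: src->hub: 5, hub->pump: 2, pump->mux: 1, mux->relay: 3, relay->junc: 1, junc->link: 3, link->t: 1.
Minimum is 1.

1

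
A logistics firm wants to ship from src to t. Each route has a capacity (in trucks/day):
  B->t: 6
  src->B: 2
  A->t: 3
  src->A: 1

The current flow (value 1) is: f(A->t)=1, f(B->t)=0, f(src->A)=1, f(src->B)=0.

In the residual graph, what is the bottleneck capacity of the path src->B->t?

Residual capacities along the path: src->B: 2, B->t: 6.
Minimum is 2.

2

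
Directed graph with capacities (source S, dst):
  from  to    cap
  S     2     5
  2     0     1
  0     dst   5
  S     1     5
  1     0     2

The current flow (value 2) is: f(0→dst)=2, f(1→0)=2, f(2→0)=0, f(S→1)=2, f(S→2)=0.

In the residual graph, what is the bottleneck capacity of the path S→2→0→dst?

Residual capacities along the path: S→2: 5, 2→0: 1, 0→dst: 3.
Minimum is 1.

1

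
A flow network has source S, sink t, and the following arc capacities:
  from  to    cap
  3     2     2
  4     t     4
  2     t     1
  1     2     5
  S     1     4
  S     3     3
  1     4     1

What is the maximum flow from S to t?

Augment S→3→2→t: bottleneck 1. Total 1.
Augment S→1→4→t: bottleneck 1. Total 2.
No augmenting path remains in the residual graph.

2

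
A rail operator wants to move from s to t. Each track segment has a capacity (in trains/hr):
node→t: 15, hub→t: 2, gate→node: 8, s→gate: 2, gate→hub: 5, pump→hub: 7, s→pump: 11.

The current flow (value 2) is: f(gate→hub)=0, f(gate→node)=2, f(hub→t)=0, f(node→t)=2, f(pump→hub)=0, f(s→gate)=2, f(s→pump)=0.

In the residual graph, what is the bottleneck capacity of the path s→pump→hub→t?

Residual capacities along the path: s→pump: 11, pump→hub: 7, hub→t: 2.
Minimum is 2.

2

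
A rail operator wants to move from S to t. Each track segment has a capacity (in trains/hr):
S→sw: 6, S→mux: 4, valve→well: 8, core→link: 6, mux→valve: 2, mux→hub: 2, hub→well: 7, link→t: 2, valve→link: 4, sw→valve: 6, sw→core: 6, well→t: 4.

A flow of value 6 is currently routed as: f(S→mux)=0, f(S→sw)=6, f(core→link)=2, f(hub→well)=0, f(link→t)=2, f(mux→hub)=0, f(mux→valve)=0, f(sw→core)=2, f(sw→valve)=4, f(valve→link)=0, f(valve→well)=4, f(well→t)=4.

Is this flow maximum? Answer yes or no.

Residual reachable from S: {S, core, hub, link, mux, sw, valve, well}; t is not reachable.
Saturated cut: link→t, well→t with total capacity 6 = current flow value. Flow is maximum.

Yes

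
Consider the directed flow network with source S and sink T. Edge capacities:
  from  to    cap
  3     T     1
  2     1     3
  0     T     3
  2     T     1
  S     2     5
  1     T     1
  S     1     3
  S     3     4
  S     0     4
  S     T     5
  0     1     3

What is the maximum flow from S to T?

11

Augment S→T: bottleneck 5. Total 5.
Augment S→3→T: bottleneck 1. Total 6.
Augment S→2→T: bottleneck 1. Total 7.
Augment S→0→T: bottleneck 3. Total 10.
Augment S→1→T: bottleneck 1. Total 11.
No augmenting path remains in the residual graph.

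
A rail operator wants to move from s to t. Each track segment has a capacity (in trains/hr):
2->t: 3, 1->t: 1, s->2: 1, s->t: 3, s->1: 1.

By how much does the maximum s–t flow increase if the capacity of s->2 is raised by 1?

Original max flow = 5.
After raising cap(s->2), augmenting paths through that edge carry 1 more unit.
New max flow = 6. Increase = 1.

1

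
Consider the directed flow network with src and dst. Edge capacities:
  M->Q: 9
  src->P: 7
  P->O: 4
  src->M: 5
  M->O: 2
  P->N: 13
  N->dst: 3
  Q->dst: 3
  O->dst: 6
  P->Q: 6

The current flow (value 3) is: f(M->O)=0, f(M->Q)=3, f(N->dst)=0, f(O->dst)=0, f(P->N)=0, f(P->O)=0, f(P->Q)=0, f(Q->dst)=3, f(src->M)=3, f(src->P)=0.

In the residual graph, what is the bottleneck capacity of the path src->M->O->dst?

2

Residual capacities along the path: src->M: 2, M->O: 2, O->dst: 6.
Minimum is 2.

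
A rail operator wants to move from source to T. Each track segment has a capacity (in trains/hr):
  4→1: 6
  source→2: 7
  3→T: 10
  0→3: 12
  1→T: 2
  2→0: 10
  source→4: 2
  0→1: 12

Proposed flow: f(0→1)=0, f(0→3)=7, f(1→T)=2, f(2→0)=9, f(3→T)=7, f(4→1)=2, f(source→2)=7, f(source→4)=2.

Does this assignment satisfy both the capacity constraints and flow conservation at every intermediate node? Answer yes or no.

Conservation fails at 2: inflow 7 ≠ outflow 9.

No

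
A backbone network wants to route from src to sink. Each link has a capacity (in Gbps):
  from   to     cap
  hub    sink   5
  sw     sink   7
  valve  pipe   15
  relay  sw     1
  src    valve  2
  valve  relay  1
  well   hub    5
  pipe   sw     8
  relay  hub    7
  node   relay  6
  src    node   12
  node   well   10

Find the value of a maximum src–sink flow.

8

Augment src->node->well->hub->sink: bottleneck 5. Total 5.
Augment src->node->relay->sw->sink: bottleneck 1. Total 6.
Augment src->valve->pipe->sw->sink: bottleneck 2. Total 8.
No augmenting path remains in the residual graph.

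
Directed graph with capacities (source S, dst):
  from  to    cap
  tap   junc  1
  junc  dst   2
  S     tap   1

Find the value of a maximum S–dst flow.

1

Augment S→tap→junc→dst: bottleneck 1. Total 1.
No augmenting path remains in the residual graph.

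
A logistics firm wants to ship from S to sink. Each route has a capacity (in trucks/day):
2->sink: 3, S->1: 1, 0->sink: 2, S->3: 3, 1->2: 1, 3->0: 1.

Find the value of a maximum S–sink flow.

Augment S->3->0->sink: bottleneck 1. Total 1.
Augment S->1->2->sink: bottleneck 1. Total 2.
No augmenting path remains in the residual graph.

2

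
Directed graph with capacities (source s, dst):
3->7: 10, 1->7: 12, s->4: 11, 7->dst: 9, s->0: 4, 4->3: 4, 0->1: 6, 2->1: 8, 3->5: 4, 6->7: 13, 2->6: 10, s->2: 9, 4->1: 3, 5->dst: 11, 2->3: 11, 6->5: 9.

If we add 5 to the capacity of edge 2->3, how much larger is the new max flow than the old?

0

Original max flow = 20.
Edge 2->3 does not cross the min cut (source side {4, s}), so extra capacity there cannot help.
New max flow = 20. Increase = 0.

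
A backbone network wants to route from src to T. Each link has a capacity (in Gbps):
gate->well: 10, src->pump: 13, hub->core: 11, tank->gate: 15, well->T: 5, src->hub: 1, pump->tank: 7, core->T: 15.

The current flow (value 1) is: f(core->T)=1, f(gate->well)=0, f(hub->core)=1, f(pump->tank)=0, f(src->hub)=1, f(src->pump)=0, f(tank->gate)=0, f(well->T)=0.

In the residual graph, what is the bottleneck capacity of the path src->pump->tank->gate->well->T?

5

Residual capacities along the path: src->pump: 13, pump->tank: 7, tank->gate: 15, gate->well: 10, well->T: 5.
Minimum is 5.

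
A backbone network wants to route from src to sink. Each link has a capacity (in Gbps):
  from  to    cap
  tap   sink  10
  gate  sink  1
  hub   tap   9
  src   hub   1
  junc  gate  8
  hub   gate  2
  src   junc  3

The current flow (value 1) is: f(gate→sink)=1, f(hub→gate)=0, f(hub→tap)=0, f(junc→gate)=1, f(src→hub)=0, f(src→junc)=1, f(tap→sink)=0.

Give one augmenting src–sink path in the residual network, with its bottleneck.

Residual along src→hub→tap→sink: src→hub: 1, hub→tap: 9, tap→sink: 10.
Bottleneck = min = 1.

src→hub→tap→sink, bottleneck 1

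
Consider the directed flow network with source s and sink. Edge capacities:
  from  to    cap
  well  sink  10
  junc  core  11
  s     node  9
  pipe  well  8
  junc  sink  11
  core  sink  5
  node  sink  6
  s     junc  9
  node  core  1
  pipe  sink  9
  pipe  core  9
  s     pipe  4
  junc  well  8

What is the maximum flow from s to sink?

20

Augment s->junc->sink: bottleneck 9. Total 9.
Augment s->pipe->sink: bottleneck 4. Total 13.
Augment s->node->sink: bottleneck 6. Total 19.
Augment s->node->core->sink: bottleneck 1. Total 20.
No augmenting path remains in the residual graph.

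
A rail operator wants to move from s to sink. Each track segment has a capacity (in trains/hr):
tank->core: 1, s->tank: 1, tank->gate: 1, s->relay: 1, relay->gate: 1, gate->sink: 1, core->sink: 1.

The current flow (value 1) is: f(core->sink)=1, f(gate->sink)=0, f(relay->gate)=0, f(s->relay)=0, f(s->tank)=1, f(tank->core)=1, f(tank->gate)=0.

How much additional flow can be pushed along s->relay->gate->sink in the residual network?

1

Residual capacities along the path: s->relay: 1, relay->gate: 1, gate->sink: 1.
Minimum is 1.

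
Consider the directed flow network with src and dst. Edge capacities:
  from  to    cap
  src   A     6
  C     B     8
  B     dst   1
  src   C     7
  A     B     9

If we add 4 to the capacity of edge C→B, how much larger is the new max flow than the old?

Original max flow = 1.
Edge C→B does not cross the min cut (source side {A, B, C, src}), so extra capacity there cannot help.
New max flow = 1. Increase = 0.

0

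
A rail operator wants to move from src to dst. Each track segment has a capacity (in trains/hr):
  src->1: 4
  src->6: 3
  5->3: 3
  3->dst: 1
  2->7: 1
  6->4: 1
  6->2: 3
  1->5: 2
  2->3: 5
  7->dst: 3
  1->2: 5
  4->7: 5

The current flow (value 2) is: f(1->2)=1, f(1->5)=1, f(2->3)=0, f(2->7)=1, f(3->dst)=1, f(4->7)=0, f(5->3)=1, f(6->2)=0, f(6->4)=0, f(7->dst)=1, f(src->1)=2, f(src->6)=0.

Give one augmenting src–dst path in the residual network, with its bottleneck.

src->6->4->7->dst, bottleneck 1

Residual along src->6->4->7->dst: src->6: 3, 6->4: 1, 4->7: 5, 7->dst: 2.
Bottleneck = min = 1.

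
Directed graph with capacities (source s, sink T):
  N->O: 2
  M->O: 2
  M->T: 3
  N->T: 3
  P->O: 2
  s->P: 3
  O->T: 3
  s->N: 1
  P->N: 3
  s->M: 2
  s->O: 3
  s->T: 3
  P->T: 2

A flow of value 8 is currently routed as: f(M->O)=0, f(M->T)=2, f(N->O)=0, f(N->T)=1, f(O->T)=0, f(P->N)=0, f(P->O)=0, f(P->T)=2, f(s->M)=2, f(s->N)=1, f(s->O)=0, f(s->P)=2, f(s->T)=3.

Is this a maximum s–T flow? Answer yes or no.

No

Residual path s->O->T has bottleneck 3 > 0.
Pushing 3 along it raises the flow to 11, so the given flow is not maximum.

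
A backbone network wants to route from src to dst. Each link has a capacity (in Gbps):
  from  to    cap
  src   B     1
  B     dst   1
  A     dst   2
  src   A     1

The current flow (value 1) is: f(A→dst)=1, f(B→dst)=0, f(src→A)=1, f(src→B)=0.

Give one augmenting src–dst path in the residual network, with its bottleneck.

src→B→dst, bottleneck 1

Residual along src→B→dst: src→B: 1, B→dst: 1.
Bottleneck = min = 1.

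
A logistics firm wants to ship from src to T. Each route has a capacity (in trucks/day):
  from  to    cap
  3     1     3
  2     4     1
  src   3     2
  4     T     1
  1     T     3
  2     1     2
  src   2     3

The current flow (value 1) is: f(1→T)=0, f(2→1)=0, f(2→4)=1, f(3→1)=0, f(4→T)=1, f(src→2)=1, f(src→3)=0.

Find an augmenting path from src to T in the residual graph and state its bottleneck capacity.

Residual along src→2→1→T: src→2: 2, 2→1: 2, 1→T: 3.
Bottleneck = min = 2.

src→2→1→T, bottleneck 2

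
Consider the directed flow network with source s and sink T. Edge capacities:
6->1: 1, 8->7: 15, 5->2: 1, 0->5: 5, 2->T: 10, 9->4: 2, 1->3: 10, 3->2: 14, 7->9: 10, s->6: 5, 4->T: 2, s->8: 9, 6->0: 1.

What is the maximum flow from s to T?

Augment s->8->7->9->4->T: bottleneck 2. Total 2.
Augment s->6->1->3->2->T: bottleneck 1. Total 3.
Augment s->6->0->5->2->T: bottleneck 1. Total 4.
No augmenting path remains in the residual graph.

4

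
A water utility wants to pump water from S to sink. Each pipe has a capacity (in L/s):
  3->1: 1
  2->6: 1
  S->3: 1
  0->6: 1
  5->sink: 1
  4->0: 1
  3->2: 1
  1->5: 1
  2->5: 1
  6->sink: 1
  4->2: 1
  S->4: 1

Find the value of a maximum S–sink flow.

2

Augment S->3->1->5->sink: bottleneck 1. Total 1.
Augment S->4->2->6->sink: bottleneck 1. Total 2.
No augmenting path remains in the residual graph.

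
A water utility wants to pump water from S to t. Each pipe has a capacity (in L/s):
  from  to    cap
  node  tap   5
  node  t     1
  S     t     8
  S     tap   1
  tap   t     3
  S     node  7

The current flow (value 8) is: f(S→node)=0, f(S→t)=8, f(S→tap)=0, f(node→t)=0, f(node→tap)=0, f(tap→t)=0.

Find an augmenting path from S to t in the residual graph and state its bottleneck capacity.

S→node→t, bottleneck 1

Residual along S→node→t: S→node: 7, node→t: 1.
Bottleneck = min = 1.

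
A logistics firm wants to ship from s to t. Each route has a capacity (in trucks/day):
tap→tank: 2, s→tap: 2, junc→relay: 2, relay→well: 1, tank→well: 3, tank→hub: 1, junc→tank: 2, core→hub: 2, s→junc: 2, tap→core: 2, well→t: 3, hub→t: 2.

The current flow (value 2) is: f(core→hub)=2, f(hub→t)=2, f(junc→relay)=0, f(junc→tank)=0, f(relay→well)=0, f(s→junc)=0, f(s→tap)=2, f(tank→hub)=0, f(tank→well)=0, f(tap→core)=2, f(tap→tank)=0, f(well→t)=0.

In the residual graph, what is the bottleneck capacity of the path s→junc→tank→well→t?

Residual capacities along the path: s→junc: 2, junc→tank: 2, tank→well: 3, well→t: 3.
Minimum is 2.

2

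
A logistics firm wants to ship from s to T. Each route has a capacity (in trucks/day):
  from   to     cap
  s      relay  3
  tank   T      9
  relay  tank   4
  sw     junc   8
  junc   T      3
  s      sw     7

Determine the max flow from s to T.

Augment s→relay→tank→T: bottleneck 3. Total 3.
Augment s→sw→junc→T: bottleneck 3. Total 6.
No augmenting path remains in the residual graph.

6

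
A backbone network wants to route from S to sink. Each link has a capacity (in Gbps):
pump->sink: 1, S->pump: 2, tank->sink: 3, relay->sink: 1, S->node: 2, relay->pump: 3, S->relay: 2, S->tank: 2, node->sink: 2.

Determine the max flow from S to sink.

Augment S->tank->sink: bottleneck 2. Total 2.
Augment S->node->sink: bottleneck 2. Total 4.
Augment S->relay->sink: bottleneck 1. Total 5.
Augment S->pump->sink: bottleneck 1. Total 6.
No augmenting path remains in the residual graph.

6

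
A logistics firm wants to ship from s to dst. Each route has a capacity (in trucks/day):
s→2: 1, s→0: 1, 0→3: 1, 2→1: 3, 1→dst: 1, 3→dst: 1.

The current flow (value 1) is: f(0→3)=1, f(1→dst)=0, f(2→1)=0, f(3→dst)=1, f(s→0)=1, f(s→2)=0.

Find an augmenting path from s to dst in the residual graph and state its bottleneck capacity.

Residual along s→2→1→dst: s→2: 1, 2→1: 3, 1→dst: 1.
Bottleneck = min = 1.

s→2→1→dst, bottleneck 1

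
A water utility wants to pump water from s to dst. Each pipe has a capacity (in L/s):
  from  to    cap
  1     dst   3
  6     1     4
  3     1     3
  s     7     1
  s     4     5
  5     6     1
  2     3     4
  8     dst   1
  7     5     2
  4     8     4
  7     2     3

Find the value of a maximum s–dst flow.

Augment s->4->8->dst: bottleneck 1. Total 1.
Augment s->7->5->6->1->dst: bottleneck 1. Total 2.
No augmenting path remains in the residual graph.

2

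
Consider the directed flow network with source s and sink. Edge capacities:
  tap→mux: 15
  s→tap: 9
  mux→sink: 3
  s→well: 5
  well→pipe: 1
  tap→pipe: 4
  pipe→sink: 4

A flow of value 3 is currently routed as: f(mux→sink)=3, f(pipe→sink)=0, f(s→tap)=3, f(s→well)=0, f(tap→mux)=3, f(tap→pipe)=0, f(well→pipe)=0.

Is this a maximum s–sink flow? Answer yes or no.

No

Residual path s→tap→pipe→sink has bottleneck 4 > 0.
Pushing 4 along it raises the flow to 7, so the given flow is not maximum.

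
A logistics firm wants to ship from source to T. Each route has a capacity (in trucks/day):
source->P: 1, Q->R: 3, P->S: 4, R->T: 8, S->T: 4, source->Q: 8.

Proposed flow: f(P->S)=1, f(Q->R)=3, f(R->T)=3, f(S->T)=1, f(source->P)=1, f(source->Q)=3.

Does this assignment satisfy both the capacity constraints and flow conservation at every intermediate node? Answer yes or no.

Yes

Every edge has 0 ≤ f(e) ≤ cap(e).
At each intermediate node, inflow equals outflow.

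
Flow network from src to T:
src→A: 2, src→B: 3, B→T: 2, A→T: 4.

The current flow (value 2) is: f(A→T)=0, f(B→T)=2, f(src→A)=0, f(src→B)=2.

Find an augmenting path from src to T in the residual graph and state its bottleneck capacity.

src→A→T, bottleneck 2

Residual along src→A→T: src→A: 2, A→T: 4.
Bottleneck = min = 2.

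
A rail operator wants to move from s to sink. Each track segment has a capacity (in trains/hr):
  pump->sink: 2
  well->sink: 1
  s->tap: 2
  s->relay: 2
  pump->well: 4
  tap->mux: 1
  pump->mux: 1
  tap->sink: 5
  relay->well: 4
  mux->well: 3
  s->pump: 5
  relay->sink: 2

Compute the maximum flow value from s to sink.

7

Augment s->relay->sink: bottleneck 2. Total 2.
Augment s->tap->sink: bottleneck 2. Total 4.
Augment s->pump->sink: bottleneck 2. Total 6.
Augment s->pump->well->sink: bottleneck 1. Total 7.
No augmenting path remains in the residual graph.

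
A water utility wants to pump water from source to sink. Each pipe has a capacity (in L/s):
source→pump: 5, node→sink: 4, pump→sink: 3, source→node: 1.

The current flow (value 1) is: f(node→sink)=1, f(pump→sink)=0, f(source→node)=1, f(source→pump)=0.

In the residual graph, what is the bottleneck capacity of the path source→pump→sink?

3

Residual capacities along the path: source→pump: 5, pump→sink: 3.
Minimum is 3.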